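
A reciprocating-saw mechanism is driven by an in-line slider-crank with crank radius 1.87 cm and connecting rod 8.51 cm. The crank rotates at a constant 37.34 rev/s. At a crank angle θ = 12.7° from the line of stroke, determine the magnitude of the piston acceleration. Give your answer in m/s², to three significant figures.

1210

ω = 2π·37.3 = 234.6 rad/s
x(θ) = r cosθ + √(L² − r² sin²θ); with ω constant, a = ω²·d²x/dθ².
d²x/dθ² = −r cosθ − r²(cos2θ)/√u − r⁴ sin²2θ/(4u^{3/2}),  u = L² − r² sin²θ = 0.00722511 m².
Substituting r = 0.0187 m, L = 0.0851 m, θ = 12.7°: d²x/dθ² = -0.021968 m.
a = ω²·d²x/dθ² = (234.6)²·(-0.021968) = -1209.2 m/s²;  |a| = 1209.2 m/s².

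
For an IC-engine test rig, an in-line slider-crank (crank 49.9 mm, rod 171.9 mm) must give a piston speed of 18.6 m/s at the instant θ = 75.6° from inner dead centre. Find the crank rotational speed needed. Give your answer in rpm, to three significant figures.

3420

For an in-line slider-crank, |v_piston| = rω|sinθ|·[1 + r cosθ/√(L² − r² sin²θ)].
With r = 0.0499 m, L = 0.1719 m, θ = 75.6°: the bracketed kinematic factor |dx/dθ| = 0.051968 m.
ω = v/|dx/dθ| = 18.6/0.051968 = 357.91 rad/s.
N = 60ω/(2π) = 3417.8 rpm.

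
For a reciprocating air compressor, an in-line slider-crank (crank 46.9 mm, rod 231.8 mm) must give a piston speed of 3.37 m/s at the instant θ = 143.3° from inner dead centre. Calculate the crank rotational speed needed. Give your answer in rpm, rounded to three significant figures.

For an in-line slider-crank, |v_piston| = rω|sinθ|·[1 + r cosθ/√(L² − r² sin²θ)].
With r = 0.0469 m, L = 0.2318 m, θ = 143.3°: the bracketed kinematic factor |dx/dθ| = 0.023448 m.
ω = v/|dx/dθ| = 3.37/0.023448 = 143.72 rad/s.
N = 60ω/(2π) = 1372.4 rpm.

1370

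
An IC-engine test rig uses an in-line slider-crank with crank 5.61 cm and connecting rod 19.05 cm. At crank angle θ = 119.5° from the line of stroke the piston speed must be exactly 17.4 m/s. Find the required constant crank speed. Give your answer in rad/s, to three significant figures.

For an in-line slider-crank, |v_piston| = rω|sinθ|·[1 + r cosθ/√(L² − r² sin²θ)].
With r = 0.0561 m, L = 0.1905 m, θ = 119.5°: the bracketed kinematic factor |dx/dθ| = 0.041502 m.
ω = v/|dx/dθ| = 17.4/0.041502 = 419.26 rad/s.

419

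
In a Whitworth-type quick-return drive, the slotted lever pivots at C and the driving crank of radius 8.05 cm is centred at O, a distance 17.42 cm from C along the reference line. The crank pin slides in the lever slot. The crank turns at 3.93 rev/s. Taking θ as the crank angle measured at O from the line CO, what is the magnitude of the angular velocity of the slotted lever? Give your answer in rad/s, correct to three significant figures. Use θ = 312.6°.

ω = 24.69 rad/s (from 3.93 rev/s).
Crank pin A relative to C: A = (d + r cosθ, r sinθ); lever angle φ = atan2(r sinθ, d + r cosθ).
Differentiating tanφ: φ̇ = rω(d cosθ + r)/(d² + r² + 2dr cosθ).
d² + r² + 2dr cosθ = |CA|² = 0.0558097 m²;  d cosθ + r = +0.19841 m.
|ω_lever| = |0.0805·24.69·+0.19841| / 0.0558097 = 7.0669 rad/s.

7.07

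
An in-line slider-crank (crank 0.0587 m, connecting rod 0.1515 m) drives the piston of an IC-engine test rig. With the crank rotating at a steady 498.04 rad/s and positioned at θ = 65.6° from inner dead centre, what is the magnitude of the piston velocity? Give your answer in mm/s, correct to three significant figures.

ω = 498 rad/s
For an in-line slider-crank, x = r cosθ + √(L² − r² sin²θ), so v = −rω sinθ·[1 + r cosθ/√(L² − r² sin²θ)].
With r = 0.0587 m, L = 0.1515 m, θ = 65.6°: √(L² − r² sin²θ) = 0.14176 m.
v = −0.0587·498·0.91068·[1 + 0.0587·0.41310/0.14176] = -31.178 m/s.
|v| = 31.178 m/s = 31178 mm/s.

31200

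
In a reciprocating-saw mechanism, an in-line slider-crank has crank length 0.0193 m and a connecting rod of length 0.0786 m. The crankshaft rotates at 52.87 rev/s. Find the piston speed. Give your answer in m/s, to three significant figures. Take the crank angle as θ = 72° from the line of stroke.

ω = 2π·52.9 = 332.2 rad/s
For an in-line slider-crank, x = r cosθ + √(L² − r² sin²θ), so v = −rω sinθ·[1 + r cosθ/√(L² − r² sin²θ)].
With r = 0.0193 m, L = 0.0786 m, θ = 72°: √(L² − r² sin²θ) = 0.076427 m.
v = −0.0193·332.2·0.95106·[1 + 0.0193·0.30902/0.076427] = -6.5733 m/s.
|v| = 6.5733 m/s.

6.57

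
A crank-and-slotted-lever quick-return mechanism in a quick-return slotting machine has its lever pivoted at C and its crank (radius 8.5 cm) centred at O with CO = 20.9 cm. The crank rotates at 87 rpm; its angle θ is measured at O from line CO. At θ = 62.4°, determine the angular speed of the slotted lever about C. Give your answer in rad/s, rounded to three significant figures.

2.09

ω = 9.111 rad/s (from 87 rpm).
Crank pin A relative to C: A = (d + r cosθ, r sinθ); lever angle φ = atan2(r sinθ, d + r cosθ).
Differentiating tanφ: φ̇ = rω(d cosθ + r)/(d² + r² + 2dr cosθ).
d² + r² + 2dr cosθ = |CA|² = 0.0673669 m²;  d cosθ + r = +0.18183 m.
|ω_lever| = |0.085·9.111·+0.18183| / 0.0673669 = 2.0902 rad/s.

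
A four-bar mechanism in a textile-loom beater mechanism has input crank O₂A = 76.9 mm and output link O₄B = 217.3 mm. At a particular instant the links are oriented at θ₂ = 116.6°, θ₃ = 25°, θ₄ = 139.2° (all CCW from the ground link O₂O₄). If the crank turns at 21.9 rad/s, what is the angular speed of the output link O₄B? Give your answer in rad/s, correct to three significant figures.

8.49

ω₂ = 21.9 rad/s
Differentiating the loop-closure r₂e^{iθ₂}+r₃e^{iθ₃}=r₁+r₄e^{iθ₄} gives r₂ω₂e^{iθ₂}+r₃ω₃e^{iθ₃}=r₄ω₄e^{iθ₄}.
Eliminating the other unknown: ω₄ = r₂ω₂ sin(θ₂−θ₃) / [r₄ sin(θ₄−θ₃)].
Numerator sine = +0.99961; denominator sine = +0.91212.
Result = 0.0769·21.9·(+0.99961) / (0.2173·(+0.91212)) = +8.4936 rad/s; magnitude 8.4936 rad/s.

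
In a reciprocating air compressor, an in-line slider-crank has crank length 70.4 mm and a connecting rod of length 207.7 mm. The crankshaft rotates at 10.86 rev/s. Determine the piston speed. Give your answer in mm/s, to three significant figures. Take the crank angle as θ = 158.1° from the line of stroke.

ω = 2π·10.9 = 68.24 rad/s
For an in-line slider-crank, x = r cosθ + √(L² − r² sin²θ), so v = −rω sinθ·[1 + r cosθ/√(L² − r² sin²θ)].
With r = 0.0704 m, L = 0.2077 m, θ = 158.1°: √(L² − r² sin²θ) = 0.20603 m.
v = −0.0704·68.24·0.37299·[1 + 0.0704·-0.92784/0.20603] = -1.2237 m/s.
|v| = 1.2237 m/s = 1223.7 mm/s.

1220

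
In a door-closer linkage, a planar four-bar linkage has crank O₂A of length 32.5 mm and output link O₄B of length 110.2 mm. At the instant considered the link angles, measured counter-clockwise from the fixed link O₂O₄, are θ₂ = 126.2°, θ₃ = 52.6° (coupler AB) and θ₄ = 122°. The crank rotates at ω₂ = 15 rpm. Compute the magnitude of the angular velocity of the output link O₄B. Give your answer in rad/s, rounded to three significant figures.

ω₂ = 1.571 rad/s (from 15 rpm).
Differentiating the loop-closure r₂e^{iθ₂}+r₃e^{iθ₃}=r₁+r₄e^{iθ₄} gives r₂ω₂e^{iθ₂}+r₃ω₃e^{iθ₃}=r₄ω₄e^{iθ₄}.
Eliminating the other unknown: ω₄ = r₂ω₂ sin(θ₂−θ₃) / [r₄ sin(θ₄−θ₃)].
Numerator sine = +0.95931; denominator sine = +0.93606.
Result = 0.0325·1.571·(+0.95931) / (0.1102·(+0.93606)) = +0.47477 rad/s; magnitude 0.47477 rad/s.

0.475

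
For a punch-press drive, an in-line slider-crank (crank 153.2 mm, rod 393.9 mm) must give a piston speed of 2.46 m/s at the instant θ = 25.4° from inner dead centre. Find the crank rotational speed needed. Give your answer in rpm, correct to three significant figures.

For an in-line slider-crank, |v_piston| = rω|sinθ|·[1 + r cosθ/√(L² − r² sin²θ)].
With r = 0.1532 m, L = 0.3939 m, θ = 25.4°: the bracketed kinematic factor |dx/dθ| = 0.089128 m.
ω = v/|dx/dθ| = 2.46/0.089128 = 27.601 rad/s.
N = 60ω/(2π) = 263.57 rpm.

264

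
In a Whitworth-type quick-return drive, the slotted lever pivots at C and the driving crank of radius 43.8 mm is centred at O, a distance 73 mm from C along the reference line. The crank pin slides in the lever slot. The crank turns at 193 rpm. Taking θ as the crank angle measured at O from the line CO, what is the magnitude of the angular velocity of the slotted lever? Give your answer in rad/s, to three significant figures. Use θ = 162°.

ω = 20.21 rad/s (from 193 rpm).
Crank pin A relative to C: A = (d + r cosθ, r sinθ); lever angle φ = atan2(r sinθ, d + r cosθ).
Differentiating tanφ: φ̇ = rω(d cosθ + r)/(d² + r² + 2dr cosθ).
d² + r² + 2dr cosθ = |CA|² = 0.00116562 m²;  d cosθ + r = -0.025627 m.
|ω_lever| = |0.0438·20.21·-0.025627| / 0.00116562 = 19.463 rad/s.

19.5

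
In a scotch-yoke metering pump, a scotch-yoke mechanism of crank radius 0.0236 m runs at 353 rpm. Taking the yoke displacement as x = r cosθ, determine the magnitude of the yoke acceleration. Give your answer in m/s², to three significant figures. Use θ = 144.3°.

26.2

ω = 36.97 rad/s (from 353 rpm).
x = r cosθ ⇒ ẍ = −rω² cosθ (ω constant).
|a| = rω²|cosθ| = 0.0236·(36.97)²·|cos 144.3°| = 26.189 m/s².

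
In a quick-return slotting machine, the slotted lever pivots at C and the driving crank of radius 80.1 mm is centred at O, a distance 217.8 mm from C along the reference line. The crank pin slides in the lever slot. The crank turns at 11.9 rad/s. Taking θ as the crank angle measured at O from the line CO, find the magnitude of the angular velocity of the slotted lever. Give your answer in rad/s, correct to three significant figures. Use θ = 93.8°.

1.21

ω = 11.9 rad/s
Crank pin A relative to C: A = (d + r cosθ, r sinθ); lever angle φ = atan2(r sinθ, d + r cosθ).
Differentiating tanφ: φ̇ = rω(d cosθ + r)/(d² + r² + 2dr cosθ).
d² + r² + 2dr cosθ = |CA|² = 0.0515405 m²;  d cosθ + r = +0.065666 m.
|ω_lever| = |0.0801·11.9·+0.065666| / 0.0515405 = 1.2144 rad/s.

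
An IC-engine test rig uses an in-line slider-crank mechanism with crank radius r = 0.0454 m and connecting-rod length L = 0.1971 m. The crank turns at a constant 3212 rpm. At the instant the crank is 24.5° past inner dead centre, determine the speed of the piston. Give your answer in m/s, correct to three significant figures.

7.67

ω = 2π·3212/60 = 336.4 rad/s
For an in-line slider-crank, x = r cosθ + √(L² − r² sin²θ), so v = −rω sinθ·[1 + r cosθ/√(L² − r² sin²θ)].
With r = 0.0454 m, L = 0.1971 m, θ = 24.5°: √(L² − r² sin²θ) = 0.1962 m.
v = −0.0454·336.4·0.41469·[1 + 0.0454·0.90996/0.1962] = -7.6661 m/s.
|v| = 7.6661 m/s.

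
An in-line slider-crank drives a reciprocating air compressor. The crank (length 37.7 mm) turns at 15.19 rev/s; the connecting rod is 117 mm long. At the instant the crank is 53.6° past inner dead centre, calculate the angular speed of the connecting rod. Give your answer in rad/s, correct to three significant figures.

18.9

ω = 95.44 rad/s (converted from 15.19 rev/s).
The rod makes angle φ with the slider axis where L sinφ = r sinθ; differentiating, L cosφ·φ̇ = r ω cosθ.
L cosφ = √(L² − r² sin²θ) = 0.113 m.
|ω_rod| = r ω |cosθ| / √(L² − r² sin²θ) = 0.0377·95.44·0.59342/0.113 = 18.896 rad/s.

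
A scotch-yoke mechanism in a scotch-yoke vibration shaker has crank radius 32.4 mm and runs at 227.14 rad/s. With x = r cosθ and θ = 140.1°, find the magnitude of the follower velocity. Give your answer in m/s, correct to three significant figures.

ω = 227.1 rad/s
x = r cosθ ⇒ ẋ = −rω sinθ.
|v| = rω|sinθ| = 0.0324·227.1·|sin 140.1°| = 4.7206 m/s.

4.72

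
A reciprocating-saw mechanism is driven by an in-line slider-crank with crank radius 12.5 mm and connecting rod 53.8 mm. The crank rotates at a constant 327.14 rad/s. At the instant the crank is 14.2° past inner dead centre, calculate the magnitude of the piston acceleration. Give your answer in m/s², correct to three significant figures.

1570

ω = 327.1 rad/s
x(θ) = r cosθ + √(L² − r² sin²θ); with ω constant, a = ω²·d²x/dθ².
d²x/dθ² = −r cosθ − r²(cos2θ)/√u − r⁴ sin²2θ/(4u^{3/2}),  u = L² − r² sin²θ = 0.00288504 m².
Substituting r = 0.0125 m, L = 0.0538 m, θ = 14.2°: d²x/dθ² = -0.014686 m.
a = ω²·d²x/dθ² = (327.1)²·(-0.014686) = -1571.7 m/s²;  |a| = 1571.7 m/s².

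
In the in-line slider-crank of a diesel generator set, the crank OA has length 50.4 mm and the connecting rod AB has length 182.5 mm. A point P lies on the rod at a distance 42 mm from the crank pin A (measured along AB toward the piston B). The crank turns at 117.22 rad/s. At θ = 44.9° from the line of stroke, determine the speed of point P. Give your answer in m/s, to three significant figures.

5.42

ω = 117.2 rad/s.  Crank-pin speed |V_A| = rω = 5.9079 m/s, perpendicular to OA.
Rod angle: sinφ = −(r/L) sinθ ⇒ φ = -11.241°; ω_rod = −rω cosθ/√(L²−r²sin²θ) = -23.379 rad/s.
V_P = V_A + ω_rod × AP, with AP = 0.042 m along the rod.
Components: V_Px = −rω sinθ − a·ω_rod·sinφ = -4.3616 m/s;  V_Py = rω cosθ + a·ω_rod·cosφ = +3.2217 m/s.
|V_P| = √(V_Px² + V_Py²) = 5.4225 m/s.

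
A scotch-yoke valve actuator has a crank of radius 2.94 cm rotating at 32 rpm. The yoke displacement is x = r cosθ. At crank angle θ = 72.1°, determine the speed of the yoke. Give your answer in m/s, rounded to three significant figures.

ω = 3.351 rad/s (from 32 rpm).
x = r cosθ ⇒ ẋ = −rω sinθ.
|v| = rω|sinθ| = 0.0294·3.351·|sin 72.1°| = 0.093751 m/s.

0.0938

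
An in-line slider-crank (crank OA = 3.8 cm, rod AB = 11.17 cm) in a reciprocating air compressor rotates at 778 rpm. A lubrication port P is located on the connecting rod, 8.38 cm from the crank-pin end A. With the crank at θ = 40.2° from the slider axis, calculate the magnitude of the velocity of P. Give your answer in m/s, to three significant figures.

2.47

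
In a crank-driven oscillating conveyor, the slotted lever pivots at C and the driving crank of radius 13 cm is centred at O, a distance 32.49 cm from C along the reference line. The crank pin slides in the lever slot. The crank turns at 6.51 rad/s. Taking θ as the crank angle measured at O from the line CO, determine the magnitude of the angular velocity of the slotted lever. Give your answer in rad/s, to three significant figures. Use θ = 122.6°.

ω = 6.51 rad/s
Crank pin A relative to C: A = (d + r cosθ, r sinθ); lever angle φ = atan2(r sinθ, d + r cosθ).
Differentiating tanφ: φ̇ = rω(d cosθ + r)/(d² + r² + 2dr cosθ).
d² + r² + 2dr cosθ = |CA|² = 0.0769479 m²;  d cosθ + r = -0.045047 m.
|ω_lever| = |0.13·6.51·-0.045047| / 0.0769479 = 0.49544 rad/s.

0.495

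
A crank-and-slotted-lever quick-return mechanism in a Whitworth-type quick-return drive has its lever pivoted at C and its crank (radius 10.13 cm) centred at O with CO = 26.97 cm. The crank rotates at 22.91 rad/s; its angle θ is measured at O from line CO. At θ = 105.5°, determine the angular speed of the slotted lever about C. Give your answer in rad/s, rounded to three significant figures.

ω = 22.91 rad/s
Crank pin A relative to C: A = (d + r cosθ, r sinθ); lever angle φ = atan2(r sinθ, d + r cosθ).
Differentiating tanφ: φ̇ = rω(d cosθ + r)/(d² + r² + 2dr cosθ).
d² + r² + 2dr cosθ = |CA|² = 0.0683975 m²;  d cosθ + r = +0.029226 m.
|ω_lever| = |0.1013·22.91·+0.029226| / 0.0683975 = 0.99165 rad/s.

0.992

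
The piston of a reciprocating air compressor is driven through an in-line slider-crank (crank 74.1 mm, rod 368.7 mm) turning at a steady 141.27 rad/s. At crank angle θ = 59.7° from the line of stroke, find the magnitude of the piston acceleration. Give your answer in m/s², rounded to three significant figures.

ω = 141.3 rad/s
x(θ) = r cosθ + √(L² − r² sin²θ); with ω constant, a = ω²·d²x/dθ².
d²x/dθ² = −r cosθ − r²(cos2θ)/√u − r⁴ sin²2θ/(4u^{3/2}),  u = L² − r² sin²θ = 0.131847 m².
Substituting r = 0.0741 m, L = 0.3687 m, θ = 59.7°: d²x/dθ² = -0.030082 m.
a = ω²·d²x/dθ² = (141.3)²·(-0.030082) = -600.35 m/s²;  |a| = 600.35 m/s².

600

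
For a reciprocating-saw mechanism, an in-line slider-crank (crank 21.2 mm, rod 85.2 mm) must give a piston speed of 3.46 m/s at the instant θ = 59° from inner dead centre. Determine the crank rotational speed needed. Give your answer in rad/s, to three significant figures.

168

For an in-line slider-crank, |v_piston| = rω|sinθ|·[1 + r cosθ/√(L² − r² sin²θ)].
With r = 0.0212 m, L = 0.0852 m, θ = 59°: the bracketed kinematic factor |dx/dθ| = 0.020556 m.
ω = v/|dx/dθ| = 3.46/0.020556 = 168.32 rad/s.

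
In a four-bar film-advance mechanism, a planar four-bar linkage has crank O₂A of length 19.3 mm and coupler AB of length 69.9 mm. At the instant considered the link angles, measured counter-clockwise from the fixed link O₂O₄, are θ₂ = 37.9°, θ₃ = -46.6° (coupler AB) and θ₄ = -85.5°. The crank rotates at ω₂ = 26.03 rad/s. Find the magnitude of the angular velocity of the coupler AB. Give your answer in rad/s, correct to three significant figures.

9.55

ω₂ = 26.03 rad/s
Differentiating the loop-closure r₂e^{iθ₂}+r₃e^{iθ₃}=r₁+r₄e^{iθ₄} gives r₂ω₂e^{iθ₂}+r₃ω₃e^{iθ₃}=r₄ω₄e^{iθ₄}.
Eliminating the other unknown: ω₃ = r₂ω₂ sin(θ₄−θ₂) / [r₃ sin(θ₃−θ₄)].
Numerator sine = -0.83485; denominator sine = +0.62796.
Result = 0.0193·26.03·(-0.83485) / (0.0699·(+0.62796)) = -9.5549 rad/s; magnitude 9.5549 rad/s.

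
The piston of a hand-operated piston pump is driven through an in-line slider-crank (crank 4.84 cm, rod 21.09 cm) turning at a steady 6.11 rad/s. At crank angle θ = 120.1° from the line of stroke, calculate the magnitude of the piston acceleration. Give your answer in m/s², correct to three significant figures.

ω = 6.11 rad/s
x(θ) = r cosθ + √(L² − r² sin²θ); with ω constant, a = ω²·d²x/dθ².
d²x/dθ² = −r cosθ − r²(cos2θ)/√u − r⁴ sin²2θ/(4u^{3/2}),  u = L² − r² sin²θ = 0.0427254 m².
Substituting r = 0.0484 m, L = 0.2109 m, θ = 120.1°: d²x/dθ² = +0.029788 m.
a = ω²·d²x/dθ² = (6.11)²·(+0.029788) = +1.1121 m/s²;  |a| = 1.1121 m/s².

1.11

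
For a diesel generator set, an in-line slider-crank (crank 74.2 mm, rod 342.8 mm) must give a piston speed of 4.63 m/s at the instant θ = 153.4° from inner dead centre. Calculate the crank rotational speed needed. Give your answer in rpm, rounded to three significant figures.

1650

For an in-line slider-crank, |v_piston| = rω|sinθ|·[1 + r cosθ/√(L² − r² sin²θ)].
With r = 0.0742 m, L = 0.3428 m, θ = 153.4°: the bracketed kinematic factor |dx/dθ| = 0.026763 m.
ω = v/|dx/dθ| = 4.63/0.026763 = 173 rad/s.
N = 60ω/(2π) = 1652 rpm.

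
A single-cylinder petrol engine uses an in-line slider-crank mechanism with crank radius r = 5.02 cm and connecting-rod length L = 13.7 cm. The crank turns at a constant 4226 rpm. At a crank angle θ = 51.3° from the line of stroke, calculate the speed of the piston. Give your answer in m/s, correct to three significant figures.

ω = 2π·4226/60 = 442.5 rad/s
For an in-line slider-crank, x = r cosθ + √(L² − r² sin²θ), so v = −rω sinθ·[1 + r cosθ/√(L² − r² sin²θ)].
With r = 0.0502 m, L = 0.137 m, θ = 51.3°: √(L² − r² sin²θ) = 0.13128 m.
v = −0.0502·442.5·0.78043·[1 + 0.0502·0.62524/0.13128] = -21.483 m/s.
|v| = 21.483 m/s.

21.5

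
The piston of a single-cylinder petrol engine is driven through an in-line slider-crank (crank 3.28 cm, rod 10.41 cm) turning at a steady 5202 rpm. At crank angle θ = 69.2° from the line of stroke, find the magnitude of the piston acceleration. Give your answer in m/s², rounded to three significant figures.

1100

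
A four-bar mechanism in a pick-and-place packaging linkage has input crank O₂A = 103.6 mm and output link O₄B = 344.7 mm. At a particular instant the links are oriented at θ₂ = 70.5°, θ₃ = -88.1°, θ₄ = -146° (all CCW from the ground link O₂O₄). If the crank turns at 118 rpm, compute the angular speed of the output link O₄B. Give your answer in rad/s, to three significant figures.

ω₂ = 12.36 rad/s (from 118 rpm).
Differentiating the loop-closure r₂e^{iθ₂}+r₃e^{iθ₃}=r₁+r₄e^{iθ₄} gives r₂ω₂e^{iθ₂}+r₃ω₃e^{iθ₃}=r₄ω₄e^{iθ₄}.
Eliminating the other unknown: ω₄ = r₂ω₂ sin(θ₂−θ₃) / [r₄ sin(θ₄−θ₃)].
Numerator sine = +0.36488; denominator sine = -0.84712.
Result = 0.1036·12.36·(+0.36488) / (0.3447·(-0.84712)) = -1.5997 rad/s; magnitude 1.5997 rad/s.

1.60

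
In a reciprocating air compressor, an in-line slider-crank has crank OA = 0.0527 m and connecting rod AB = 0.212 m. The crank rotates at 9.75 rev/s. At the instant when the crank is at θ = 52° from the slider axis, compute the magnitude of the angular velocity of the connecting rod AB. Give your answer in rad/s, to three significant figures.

ω = 61.26 rad/s (converted from 9.75 rev/s).
The rod makes angle φ with the slider axis where L sinφ = r sinθ; differentiating, L cosφ·φ̇ = r ω cosθ.
L cosφ = √(L² − r² sin²θ) = 0.20789 m.
|ω_rod| = r ω |cosθ| / √(L² − r² sin²θ) = 0.0527·61.26·0.61566/0.20789 = 9.5609 rad/s.

9.56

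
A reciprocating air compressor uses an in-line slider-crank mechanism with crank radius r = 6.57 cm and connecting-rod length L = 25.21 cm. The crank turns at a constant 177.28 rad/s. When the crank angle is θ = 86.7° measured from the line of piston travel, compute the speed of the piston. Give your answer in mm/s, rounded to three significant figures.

11800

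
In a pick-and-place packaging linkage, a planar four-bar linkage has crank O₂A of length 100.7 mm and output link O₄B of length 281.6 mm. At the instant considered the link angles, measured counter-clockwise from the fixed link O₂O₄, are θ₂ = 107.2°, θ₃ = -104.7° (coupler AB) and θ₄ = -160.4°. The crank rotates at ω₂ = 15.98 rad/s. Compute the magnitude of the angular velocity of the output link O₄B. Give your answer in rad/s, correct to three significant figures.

ω₂ = 15.98 rad/s
Differentiating the loop-closure r₂e^{iθ₂}+r₃e^{iθ₃}=r₁+r₄e^{iθ₄} gives r₂ω₂e^{iθ₂}+r₃ω₃e^{iθ₃}=r₄ω₄e^{iθ₄}.
Eliminating the other unknown: ω₄ = r₂ω₂ sin(θ₂−θ₃) / [r₄ sin(θ₄−θ₃)].
Numerator sine = -0.52844; denominator sine = -0.82610.
Result = 0.1007·15.98·(-0.52844) / (0.2816·(-0.82610)) = +3.6554 rad/s; magnitude 3.6554 rad/s.

3.66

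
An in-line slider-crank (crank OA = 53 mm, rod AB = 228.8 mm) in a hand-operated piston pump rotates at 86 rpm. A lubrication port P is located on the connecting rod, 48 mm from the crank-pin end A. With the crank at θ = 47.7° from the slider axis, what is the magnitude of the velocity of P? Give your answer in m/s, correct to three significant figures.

0.444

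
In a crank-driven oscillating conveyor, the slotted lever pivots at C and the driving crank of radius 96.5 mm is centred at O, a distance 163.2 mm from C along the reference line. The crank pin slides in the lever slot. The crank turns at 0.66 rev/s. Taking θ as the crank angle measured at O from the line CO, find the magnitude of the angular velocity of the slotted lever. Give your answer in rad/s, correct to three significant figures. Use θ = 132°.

0.342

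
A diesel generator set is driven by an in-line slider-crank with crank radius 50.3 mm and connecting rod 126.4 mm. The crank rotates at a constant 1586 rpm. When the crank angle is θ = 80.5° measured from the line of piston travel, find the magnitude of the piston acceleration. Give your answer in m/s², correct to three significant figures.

ω = 2π·1586/60 = 166.1 rad/s
x(θ) = r cosθ + √(L² − r² sin²θ); with ω constant, a = ω²·d²x/dθ².
d²x/dθ² = −r cosθ − r²(cos2θ)/√u − r⁴ sin²2θ/(4u^{3/2}),  u = L² − r² sin²θ = 0.0135158 m².
Substituting r = 0.0503 m, L = 0.1264 m, θ = 80.5°: d²x/dθ² = +0.012167 m.
a = ω²·d²x/dθ² = (166.1)²·(+0.012167) = +335.63 m/s²;  |a| = 335.63 m/s².

336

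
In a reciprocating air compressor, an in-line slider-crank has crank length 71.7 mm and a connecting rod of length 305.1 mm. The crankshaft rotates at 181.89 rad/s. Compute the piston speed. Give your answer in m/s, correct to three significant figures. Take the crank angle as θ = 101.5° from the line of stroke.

ω = 181.9 rad/s
For an in-line slider-crank, x = r cosθ + √(L² − r² sin²θ), so v = −rω sinθ·[1 + r cosθ/√(L² − r² sin²θ)].
With r = 0.0717 m, L = 0.3051 m, θ = 101.5°: √(L² − r² sin²θ) = 0.2969 m.
v = −0.0717·181.9·0.97992·[1 + 0.0717·-0.19937/0.2969] = -12.164 m/s.
|v| = 12.164 m/s.

12.2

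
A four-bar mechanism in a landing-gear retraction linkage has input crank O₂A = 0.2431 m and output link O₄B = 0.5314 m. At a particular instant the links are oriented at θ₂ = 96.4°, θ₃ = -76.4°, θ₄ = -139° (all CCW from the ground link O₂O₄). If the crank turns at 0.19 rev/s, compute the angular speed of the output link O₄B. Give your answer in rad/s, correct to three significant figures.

0.0771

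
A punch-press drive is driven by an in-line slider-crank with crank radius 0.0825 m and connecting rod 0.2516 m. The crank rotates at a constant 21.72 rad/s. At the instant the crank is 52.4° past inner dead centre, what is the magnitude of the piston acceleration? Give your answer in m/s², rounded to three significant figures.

ω = 21.72 rad/s
x(θ) = r cosθ + √(L² − r² sin²θ); with ω constant, a = ω²·d²x/dθ².
d²x/dθ² = −r cosθ − r²(cos2θ)/√u − r⁴ sin²2θ/(4u^{3/2}),  u = L² − r² sin²θ = 0.0590301 m².
Substituting r = 0.0825 m, L = 0.2516 m, θ = 52.4°: d²x/dθ² = -0.043936 m.
a = ω²·d²x/dθ² = (21.72)²·(-0.043936) = -20.727 m/s²;  |a| = 20.727 m/s².

20.7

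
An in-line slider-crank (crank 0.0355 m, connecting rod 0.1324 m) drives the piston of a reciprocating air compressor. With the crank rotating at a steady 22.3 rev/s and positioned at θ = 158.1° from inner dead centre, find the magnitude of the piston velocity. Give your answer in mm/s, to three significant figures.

1390

ω = 2π·22.3 = 140.1 rad/s
For an in-line slider-crank, x = r cosθ + √(L² − r² sin²θ), so v = −rω sinθ·[1 + r cosθ/√(L² − r² sin²θ)].
With r = 0.0355 m, L = 0.1324 m, θ = 158.1°: √(L² − r² sin²θ) = 0.13174 m.
v = −0.0355·140.1·0.37299·[1 + 0.0355·-0.92784/0.13174] = -1.3914 m/s.
|v| = 1.3914 m/s = 1391.4 mm/s.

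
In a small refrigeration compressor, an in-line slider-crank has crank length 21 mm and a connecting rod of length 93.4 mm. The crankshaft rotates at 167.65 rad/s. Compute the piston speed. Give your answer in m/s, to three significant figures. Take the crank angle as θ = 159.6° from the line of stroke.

0.968

ω = 167.7 rad/s
For an in-line slider-crank, x = r cosθ + √(L² − r² sin²θ), so v = −rω sinθ·[1 + r cosθ/√(L² − r² sin²θ)].
With r = 0.021 m, L = 0.0934 m, θ = 159.6°: √(L² − r² sin²θ) = 0.093113 m.
v = −0.021·167.7·0.34857·[1 + 0.021·-0.93728/0.093113] = -0.96778 m/s.
|v| = 0.96778 m/s.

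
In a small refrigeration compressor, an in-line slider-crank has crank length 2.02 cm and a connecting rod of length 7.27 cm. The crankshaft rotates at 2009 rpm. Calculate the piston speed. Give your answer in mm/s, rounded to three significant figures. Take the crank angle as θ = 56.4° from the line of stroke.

4100

ω = 2π·2009/60 = 210.4 rad/s
For an in-line slider-crank, x = r cosθ + √(L² − r² sin²θ), so v = −rω sinθ·[1 + r cosθ/√(L² − r² sin²θ)].
With r = 0.0202 m, L = 0.0727 m, θ = 56.4°: √(L² − r² sin²θ) = 0.070726 m.
v = −0.0202·210.4·0.83292·[1 + 0.0202·0.55339/0.070726] = -4.0991 m/s.
|v| = 4.0991 m/s = 4099.1 mm/s.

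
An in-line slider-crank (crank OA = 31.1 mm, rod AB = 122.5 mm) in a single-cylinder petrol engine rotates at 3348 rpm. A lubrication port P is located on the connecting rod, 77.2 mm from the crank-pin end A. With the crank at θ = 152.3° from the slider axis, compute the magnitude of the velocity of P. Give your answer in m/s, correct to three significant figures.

ω = 350.6 rad/s.  Crank-pin speed |V_A| = rω = 10.904 m/s, perpendicular to OA.
Rod angle: sinφ = −(r/L) sinθ ⇒ φ = -6.777°; ω_rod = −rω cosθ/√(L²−r²sin²θ) = +79.363 rad/s.
V_P = V_A + ω_rod × AP, with AP = 0.0772 m along the rod.
Components: V_Px = −rω sinθ − a·ω_rod·sinφ = -4.3455 m/s;  V_Py = rω cosθ + a·ω_rod·cosφ = -3.57 m/s.
|V_P| = √(V_Px² + V_Py²) = 5.6239 m/s.

5.62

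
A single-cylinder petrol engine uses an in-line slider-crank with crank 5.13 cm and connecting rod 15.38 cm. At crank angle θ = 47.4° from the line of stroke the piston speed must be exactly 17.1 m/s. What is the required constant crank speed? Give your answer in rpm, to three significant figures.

3510

For an in-line slider-crank, |v_piston| = rω|sinθ|·[1 + r cosθ/√(L² − r² sin²θ)].
With r = 0.0513 m, L = 0.1538 m, θ = 47.4°: the bracketed kinematic factor |dx/dθ| = 0.046557 m.
ω = v/|dx/dθ| = 17.1/0.046557 = 367.3 rad/s.
N = 60ω/(2π) = 3507.4 rpm.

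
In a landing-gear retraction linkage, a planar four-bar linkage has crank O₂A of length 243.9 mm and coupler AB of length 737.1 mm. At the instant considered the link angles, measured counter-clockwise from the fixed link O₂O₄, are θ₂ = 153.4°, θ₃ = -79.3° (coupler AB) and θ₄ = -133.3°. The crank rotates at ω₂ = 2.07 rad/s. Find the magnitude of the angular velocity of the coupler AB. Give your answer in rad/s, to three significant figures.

0.811

ω₂ = 2.07 rad/s
Differentiating the loop-closure r₂e^{iθ₂}+r₃e^{iθ₃}=r₁+r₄e^{iθ₄} gives r₂ω₂e^{iθ₂}+r₃ω₃e^{iθ₃}=r₄ω₄e^{iθ₄}.
Eliminating the other unknown: ω₃ = r₂ω₂ sin(θ₄−θ₂) / [r₃ sin(θ₃−θ₄)].
Numerator sine = +0.95782; denominator sine = +0.80902.
Result = 0.2439·2.07·(+0.95782) / (0.7371·(+0.80902)) = +0.81093 rad/s; magnitude 0.81093 rad/s.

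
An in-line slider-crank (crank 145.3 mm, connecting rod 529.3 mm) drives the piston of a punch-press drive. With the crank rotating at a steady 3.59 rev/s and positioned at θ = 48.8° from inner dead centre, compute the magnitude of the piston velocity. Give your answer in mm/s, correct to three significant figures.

2920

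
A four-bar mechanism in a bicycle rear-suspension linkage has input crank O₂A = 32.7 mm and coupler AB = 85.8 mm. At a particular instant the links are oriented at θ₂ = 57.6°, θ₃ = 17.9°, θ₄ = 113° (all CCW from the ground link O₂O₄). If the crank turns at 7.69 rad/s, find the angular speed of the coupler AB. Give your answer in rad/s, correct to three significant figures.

ω₂ = 7.69 rad/s
Differentiating the loop-closure r₂e^{iθ₂}+r₃e^{iθ₃}=r₁+r₄e^{iθ₄} gives r₂ω₂e^{iθ₂}+r₃ω₃e^{iθ₃}=r₄ω₄e^{iθ₄}.
Eliminating the other unknown: ω₃ = r₂ω₂ sin(θ₄−θ₂) / [r₃ sin(θ₃−θ₄)].
Numerator sine = +0.82314; denominator sine = -0.99604.
Result = 0.0327·7.69·(+0.82314) / (0.0858·(-0.99604)) = -2.422 rad/s; magnitude 2.422 rad/s.

2.42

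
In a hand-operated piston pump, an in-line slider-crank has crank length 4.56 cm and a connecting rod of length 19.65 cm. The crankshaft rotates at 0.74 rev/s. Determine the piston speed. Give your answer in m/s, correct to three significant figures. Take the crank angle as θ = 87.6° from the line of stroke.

ω = 2π·0.74 = 4.65 rad/s
For an in-line slider-crank, x = r cosθ + √(L² − r² sin²θ), so v = −rω sinθ·[1 + r cosθ/√(L² − r² sin²θ)].
With r = 0.0456 m, L = 0.1965 m, θ = 87.6°: √(L² − r² sin²θ) = 0.19115 m.
v = −0.0456·4.65·0.99912·[1 + 0.0456·0.04188/0.19115] = -0.21395 m/s.
|v| = 0.21395 m/s.

0.214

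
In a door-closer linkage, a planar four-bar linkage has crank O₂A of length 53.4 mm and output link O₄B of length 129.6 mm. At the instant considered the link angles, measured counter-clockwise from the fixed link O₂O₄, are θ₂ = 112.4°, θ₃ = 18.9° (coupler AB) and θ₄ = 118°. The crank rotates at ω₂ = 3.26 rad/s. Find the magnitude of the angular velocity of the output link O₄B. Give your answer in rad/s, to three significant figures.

ω₂ = 3.26 rad/s
Differentiating the loop-closure r₂e^{iθ₂}+r₃e^{iθ₃}=r₁+r₄e^{iθ₄} gives r₂ω₂e^{iθ₂}+r₃ω₃e^{iθ₃}=r₄ω₄e^{iθ₄}.
Eliminating the other unknown: ω₄ = r₂ω₂ sin(θ₂−θ₃) / [r₄ sin(θ₄−θ₃)].
Numerator sine = +0.99813; denominator sine = +0.98741.
Result = 0.0534·3.26·(+0.99813) / (0.1296·(+0.98741)) = +1.3578 rad/s; magnitude 1.3578 rad/s.

1.36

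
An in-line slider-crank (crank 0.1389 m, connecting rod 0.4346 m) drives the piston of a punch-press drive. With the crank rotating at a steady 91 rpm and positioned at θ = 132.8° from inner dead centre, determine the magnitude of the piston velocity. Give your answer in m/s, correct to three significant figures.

ω = 2π·91/60 = 9.529 rad/s
For an in-line slider-crank, x = r cosθ + √(L² − r² sin²θ), so v = −rω sinθ·[1 + r cosθ/√(L² − r² sin²θ)].
With r = 0.1389 m, L = 0.4346 m, θ = 132.8°: √(L² − r² sin²θ) = 0.42248 m.
v = −0.1389·9.529·0.73373·[1 + 0.1389·-0.67944/0.42248] = -0.75425 m/s.
|v| = 0.75425 m/s.

0.754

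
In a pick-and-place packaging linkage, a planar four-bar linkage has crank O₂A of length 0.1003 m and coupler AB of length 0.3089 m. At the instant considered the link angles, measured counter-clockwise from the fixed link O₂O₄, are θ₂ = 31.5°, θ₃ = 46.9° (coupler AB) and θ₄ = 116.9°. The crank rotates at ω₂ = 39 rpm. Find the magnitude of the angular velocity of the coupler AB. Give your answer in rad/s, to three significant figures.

ω₂ = 4.084 rad/s (from 39 rpm).
Differentiating the loop-closure r₂e^{iθ₂}+r₃e^{iθ₃}=r₁+r₄e^{iθ₄} gives r₂ω₂e^{iθ₂}+r₃ω₃e^{iθ₃}=r₄ω₄e^{iθ₄}.
Eliminating the other unknown: ω₃ = r₂ω₂ sin(θ₄−θ₂) / [r₃ sin(θ₃−θ₄)].
Numerator sine = +0.99678; denominator sine = -0.93969.
Result = 0.1003·4.084·(+0.99678) / (0.3089·(-0.93969)) = -1.4067 rad/s; magnitude 1.4067 rad/s.

1.41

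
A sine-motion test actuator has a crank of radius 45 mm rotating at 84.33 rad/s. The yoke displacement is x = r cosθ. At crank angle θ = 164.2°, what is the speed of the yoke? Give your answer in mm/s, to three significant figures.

1030

ω = 84.33 rad/s
x = r cosθ ⇒ ẋ = −rω sinθ.
|v| = rω|sinθ| = 0.045·84.33·|sin 164.2°| = 1.0333 m/s = 1033.3 mm/s.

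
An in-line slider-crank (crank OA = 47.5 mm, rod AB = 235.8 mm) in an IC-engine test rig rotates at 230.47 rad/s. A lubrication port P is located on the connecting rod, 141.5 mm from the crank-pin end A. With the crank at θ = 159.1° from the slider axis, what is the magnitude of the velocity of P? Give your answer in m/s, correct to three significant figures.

5.36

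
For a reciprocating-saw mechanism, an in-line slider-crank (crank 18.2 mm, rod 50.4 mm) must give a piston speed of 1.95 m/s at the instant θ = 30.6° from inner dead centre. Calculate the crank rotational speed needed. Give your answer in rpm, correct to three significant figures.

1530

For an in-line slider-crank, |v_piston| = rω|sinθ|·[1 + r cosθ/√(L² − r² sin²θ)].
With r = 0.0182 m, L = 0.0504 m, θ = 30.6°: the bracketed kinematic factor |dx/dθ| = 0.012194 m.
ω = v/|dx/dθ| = 1.95/0.012194 = 159.91 rad/s.
N = 60ω/(2π) = 1527.1 rpm.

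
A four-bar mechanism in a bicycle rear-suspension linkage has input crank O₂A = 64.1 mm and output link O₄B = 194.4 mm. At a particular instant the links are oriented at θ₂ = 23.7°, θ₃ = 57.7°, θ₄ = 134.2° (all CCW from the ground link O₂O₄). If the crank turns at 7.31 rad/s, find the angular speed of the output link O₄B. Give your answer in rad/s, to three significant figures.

ω₂ = 7.31 rad/s
Differentiating the loop-closure r₂e^{iθ₂}+r₃e^{iθ₃}=r₁+r₄e^{iθ₄} gives r₂ω₂e^{iθ₂}+r₃ω₃e^{iθ₃}=r₄ω₄e^{iθ₄}.
Eliminating the other unknown: ω₄ = r₂ω₂ sin(θ₂−θ₃) / [r₄ sin(θ₄−θ₃)].
Numerator sine = -0.55919; denominator sine = +0.97237.
Result = 0.0641·7.31·(-0.55919) / (0.1944·(+0.97237)) = -1.3861 rad/s; magnitude 1.3861 rad/s.

1.39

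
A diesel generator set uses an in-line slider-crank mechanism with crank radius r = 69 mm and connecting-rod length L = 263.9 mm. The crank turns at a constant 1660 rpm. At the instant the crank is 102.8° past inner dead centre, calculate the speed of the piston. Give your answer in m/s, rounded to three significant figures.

11.0

ω = 2π·1660/60 = 173.8 rad/s
For an in-line slider-crank, x = r cosθ + √(L² − r² sin²θ), so v = −rω sinθ·[1 + r cosθ/√(L² − r² sin²θ)].
With r = 0.069 m, L = 0.2639 m, θ = 102.8°: √(L² − r² sin²θ) = 0.25518 m.
v = −0.069·173.8·0.97515·[1 + 0.069·-0.22155/0.25518] = -10.996 m/s.
|v| = 10.996 m/s.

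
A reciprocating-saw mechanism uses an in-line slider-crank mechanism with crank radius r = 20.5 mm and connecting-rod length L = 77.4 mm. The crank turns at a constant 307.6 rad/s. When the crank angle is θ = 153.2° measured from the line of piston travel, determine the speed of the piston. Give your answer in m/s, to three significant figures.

ω = 307.6 rad/s
For an in-line slider-crank, x = r cosθ + √(L² − r² sin²θ), so v = −rω sinθ·[1 + r cosθ/√(L² − r² sin²θ)].
With r = 0.0205 m, L = 0.0774 m, θ = 153.2°: √(L² − r² sin²θ) = 0.076846 m.
v = −0.0205·307.6·0.45088·[1 + 0.0205·-0.89259/0.076846] = -2.1662 m/s.
|v| = 2.1662 m/s.

2.17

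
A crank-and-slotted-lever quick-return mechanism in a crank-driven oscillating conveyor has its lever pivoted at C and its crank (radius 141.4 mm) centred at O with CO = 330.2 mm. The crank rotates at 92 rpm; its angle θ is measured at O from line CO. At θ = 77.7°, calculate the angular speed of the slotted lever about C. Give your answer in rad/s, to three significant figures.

1.94

ω = 9.634 rad/s (from 92 rpm).
Crank pin A relative to C: A = (d + r cosθ, r sinθ); lever angle φ = atan2(r sinθ, d + r cosθ).
Differentiating tanφ: φ̇ = rω(d cosθ + r)/(d² + r² + 2dr cosθ).
d² + r² + 2dr cosθ = |CA|² = 0.148919 m²;  d cosθ + r = +0.21174 m.
|ω_lever| = |0.1414·9.634·+0.21174| / 0.148919 = 1.937 rad/s.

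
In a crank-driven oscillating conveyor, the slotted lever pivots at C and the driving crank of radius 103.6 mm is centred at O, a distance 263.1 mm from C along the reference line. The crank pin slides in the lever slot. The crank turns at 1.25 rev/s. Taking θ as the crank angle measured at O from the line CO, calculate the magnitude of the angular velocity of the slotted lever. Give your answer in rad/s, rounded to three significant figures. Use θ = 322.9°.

2.07

ω = 7.854 rad/s (from 1.25 rev/s).
Crank pin A relative to C: A = (d + r cosθ, r sinθ); lever angle φ = atan2(r sinθ, d + r cosθ).
Differentiating tanφ: φ̇ = rω(d cosθ + r)/(d² + r² + 2dr cosθ).
d² + r² + 2dr cosθ = |CA|² = 0.123434 m²;  d cosθ + r = +0.31344 m.
|ω_lever| = |0.1036·7.854·+0.31344| / 0.123434 = 2.0662 rad/s.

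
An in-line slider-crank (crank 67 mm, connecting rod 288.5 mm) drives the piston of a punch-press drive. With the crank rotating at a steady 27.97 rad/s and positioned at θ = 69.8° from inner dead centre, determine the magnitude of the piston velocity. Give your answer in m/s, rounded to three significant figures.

ω = 27.97 rad/s
For an in-line slider-crank, x = r cosθ + √(L² − r² sin²θ), so v = −rω sinθ·[1 + r cosθ/√(L² − r² sin²θ)].
With r = 0.067 m, L = 0.2885 m, θ = 69.8°: √(L² − r² sin²θ) = 0.28156 m.
v = −0.067·27.97·0.93849·[1 + 0.067·0.34530/0.28156] = -1.9032 m/s.
|v| = 1.9032 m/s.

1.90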